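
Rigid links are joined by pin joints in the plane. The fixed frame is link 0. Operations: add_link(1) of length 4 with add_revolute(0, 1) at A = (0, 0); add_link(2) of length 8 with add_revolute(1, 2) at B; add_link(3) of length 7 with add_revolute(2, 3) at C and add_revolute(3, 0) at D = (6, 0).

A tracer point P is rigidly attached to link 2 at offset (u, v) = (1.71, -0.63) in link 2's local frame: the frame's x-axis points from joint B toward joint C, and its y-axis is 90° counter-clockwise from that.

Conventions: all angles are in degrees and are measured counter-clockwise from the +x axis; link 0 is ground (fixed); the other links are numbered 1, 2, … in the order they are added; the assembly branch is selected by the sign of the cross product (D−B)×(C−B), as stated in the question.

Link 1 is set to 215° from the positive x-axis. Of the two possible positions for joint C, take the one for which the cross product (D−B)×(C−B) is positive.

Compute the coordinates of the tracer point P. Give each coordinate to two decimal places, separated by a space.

A=(0,0), D=(6.00,0)
B = A + 4.00·(cos215°, sin215°) = (-3.2766, -2.2943)
|BD| = 9.5561
circle(B,8.00) ∩ circle(D,7.00): a=5.5629, h=5.7493
  candidates: C₊=(0.7432,4.6224) cross=54.941; C₋=(3.5039,-6.5398) cross=-54.941
  branch + wants cross > 0 → take C=(0.7432,4.6224) (cross=54.941)
ex = (C−B)/|BC| = (0.5025,0.8646); ey = (-0.8646,0.5025)
P = B + 1.71·ex + -0.63·ey = (-1.8727,-1.1324)

-1.87 -1.13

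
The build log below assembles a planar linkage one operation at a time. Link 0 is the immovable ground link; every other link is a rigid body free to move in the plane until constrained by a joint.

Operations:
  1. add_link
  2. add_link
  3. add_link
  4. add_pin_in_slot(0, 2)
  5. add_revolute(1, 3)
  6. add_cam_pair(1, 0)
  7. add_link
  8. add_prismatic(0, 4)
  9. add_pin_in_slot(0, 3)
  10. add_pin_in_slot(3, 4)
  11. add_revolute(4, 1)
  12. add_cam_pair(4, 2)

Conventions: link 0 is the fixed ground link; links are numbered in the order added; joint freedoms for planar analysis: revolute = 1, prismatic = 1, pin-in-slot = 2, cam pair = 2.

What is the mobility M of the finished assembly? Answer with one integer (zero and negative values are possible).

link 0 = ground. State L|J1|J2 = 1|0|0
+link1  2|0|0
+link2  3|0|0
+link3  4|0|0
PS(0,2) f=2→J2  4|0|1
R(1,3) f=1→J1  4|1|1
C(1,0) f=2→J2  4|1|2
+link4  5|1|2
P(0,4) f=1→J1  5|2|2
PS(0,3) f=2→J2  5|2|3
PS(3,4) f=2→J2  5|2|4
R(4,1) f=1→J1  5|3|4
C(4,2) f=2→J2  5|3|5
M = 3(5−1)−2·3−5 = 12−6−5 = 1

M = 1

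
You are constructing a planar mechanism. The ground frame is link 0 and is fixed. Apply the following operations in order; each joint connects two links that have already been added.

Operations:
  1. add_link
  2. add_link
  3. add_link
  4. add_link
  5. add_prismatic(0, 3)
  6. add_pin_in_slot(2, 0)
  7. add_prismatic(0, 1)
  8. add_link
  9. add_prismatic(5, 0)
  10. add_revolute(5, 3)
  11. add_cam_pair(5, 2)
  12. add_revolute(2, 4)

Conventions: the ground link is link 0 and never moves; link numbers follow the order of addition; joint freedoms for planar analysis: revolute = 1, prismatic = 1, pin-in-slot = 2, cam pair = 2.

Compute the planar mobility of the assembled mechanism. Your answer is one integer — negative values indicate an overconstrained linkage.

link 0 = ground. State L|J1|J2 = 1|0|0
+link1  2|0|0
+link2  3|0|0
+link3  4|0|0
+link4  5|0|0
P(0,3) f=1→J1  5|1|0
PS(2,0) f=2→J2  5|1|1
P(0,1) f=1→J1  5|2|1
+link5  6|2|1
P(5,0) f=1→J1  6|3|1
R(5,3) f=1→J1  6|4|1
C(5,2) f=2→J2  6|4|2
R(2,4) f=1→J1  6|5|2
M = 3(6−1)−2·5−2 = 15−10−2 = 3

M = 3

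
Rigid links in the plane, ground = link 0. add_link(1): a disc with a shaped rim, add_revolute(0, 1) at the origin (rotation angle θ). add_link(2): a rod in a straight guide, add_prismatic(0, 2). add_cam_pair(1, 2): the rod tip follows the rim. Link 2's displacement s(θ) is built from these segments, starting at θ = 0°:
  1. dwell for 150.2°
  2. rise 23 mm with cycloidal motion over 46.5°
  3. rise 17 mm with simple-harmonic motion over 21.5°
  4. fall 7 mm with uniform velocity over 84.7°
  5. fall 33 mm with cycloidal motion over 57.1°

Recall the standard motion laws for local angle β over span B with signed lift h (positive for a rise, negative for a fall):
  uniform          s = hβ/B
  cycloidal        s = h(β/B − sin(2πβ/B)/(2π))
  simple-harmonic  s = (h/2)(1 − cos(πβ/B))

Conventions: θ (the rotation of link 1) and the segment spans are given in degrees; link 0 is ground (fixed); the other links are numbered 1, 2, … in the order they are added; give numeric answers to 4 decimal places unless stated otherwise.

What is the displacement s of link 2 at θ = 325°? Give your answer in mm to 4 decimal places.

segment 1 (0° to 150.2°, dwell): s unchanged at 0.0000
segment 2 (150.2° to 196.7°, cycloidal, h = 23) is passed completely: s = 0.0000 + (23) = 23.0000
segment 3 (196.7° to 218.2°, simple-harmonic, h = 17) is passed completely: s = 23.0000 + (17) = 40.0000
segment 4 (218.2° to 302.9°, uniform, h = -7) is passed completely: s = 40.0000 + (-7) = 33.0000
θ = 325° falls in segment 5 (302.9° to 360°, cycloidal, h = -33): β = 325 − 302.9 = 22.1°, B = 57.1°; Δs = -33·(0.3870 − sin(2π·0.3870)/(2π)) = -9.3498; s = 33.0000 − 9.3498 = 23.6502

23.6502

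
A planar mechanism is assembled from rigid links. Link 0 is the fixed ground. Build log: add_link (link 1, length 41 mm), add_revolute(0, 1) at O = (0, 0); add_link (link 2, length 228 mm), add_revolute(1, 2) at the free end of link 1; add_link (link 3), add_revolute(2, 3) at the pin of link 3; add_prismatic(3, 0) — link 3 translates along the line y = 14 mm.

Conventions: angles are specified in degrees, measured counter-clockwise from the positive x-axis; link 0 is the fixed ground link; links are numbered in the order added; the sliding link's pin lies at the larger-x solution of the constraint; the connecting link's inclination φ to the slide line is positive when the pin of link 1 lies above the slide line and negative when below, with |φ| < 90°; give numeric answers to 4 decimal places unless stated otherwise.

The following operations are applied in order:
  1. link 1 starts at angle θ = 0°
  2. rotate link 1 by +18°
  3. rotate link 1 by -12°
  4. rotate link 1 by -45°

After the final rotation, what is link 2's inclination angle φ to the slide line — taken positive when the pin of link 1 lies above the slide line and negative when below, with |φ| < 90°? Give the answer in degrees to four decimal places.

geometry: r = 41 mm, L = 228 mm, e = 14 mm; θ starts at 0°
rotate link 1 by +18°: θ ← 0° +18° = 18°
rotate link 1 by -12°: θ ← 18° -12° = 6°
rotate link 1 by -45°: θ ← 6° -45° = -39°
h = r sin θ − e = -25.802136 − 14 = -39.802136
sin φ = h / L = -39.802136 / 228 = -0.17457077
φ = arcsin(-0.17457077) = -10.053681°

-10.0537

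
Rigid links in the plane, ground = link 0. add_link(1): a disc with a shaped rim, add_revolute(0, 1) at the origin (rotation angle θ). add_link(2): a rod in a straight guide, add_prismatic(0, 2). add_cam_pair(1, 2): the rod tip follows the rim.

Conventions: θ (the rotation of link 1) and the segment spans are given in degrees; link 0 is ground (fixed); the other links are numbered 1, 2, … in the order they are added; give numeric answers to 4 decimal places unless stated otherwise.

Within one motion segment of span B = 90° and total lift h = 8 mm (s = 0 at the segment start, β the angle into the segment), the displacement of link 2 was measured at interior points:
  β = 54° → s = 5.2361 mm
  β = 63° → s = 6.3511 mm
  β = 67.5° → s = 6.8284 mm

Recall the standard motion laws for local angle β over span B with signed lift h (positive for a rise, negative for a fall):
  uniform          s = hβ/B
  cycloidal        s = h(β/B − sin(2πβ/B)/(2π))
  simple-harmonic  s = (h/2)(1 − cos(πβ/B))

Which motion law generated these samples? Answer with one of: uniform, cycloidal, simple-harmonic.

candidates at β/B = r: uniform s = h·r (linear in β); cycloidal s = h·(r − sin(2πr)/(2π)); simple-harmonic s = (h/2)(1 − cos(πr))
β=54°: printed 5.2361 | uniform 4.8000, cycloidal 5.5484, simple-harmonic 5.2361
β=63°: printed 6.3511 | uniform 5.6000, cycloidal 6.8109, simple-harmonic 6.3511
β=67.5°: printed 6.8284 | uniform 6.0000, cycloidal 7.2732, simple-harmonic 6.8284
only one law matches every sample → simple-harmonic

simple-harmonic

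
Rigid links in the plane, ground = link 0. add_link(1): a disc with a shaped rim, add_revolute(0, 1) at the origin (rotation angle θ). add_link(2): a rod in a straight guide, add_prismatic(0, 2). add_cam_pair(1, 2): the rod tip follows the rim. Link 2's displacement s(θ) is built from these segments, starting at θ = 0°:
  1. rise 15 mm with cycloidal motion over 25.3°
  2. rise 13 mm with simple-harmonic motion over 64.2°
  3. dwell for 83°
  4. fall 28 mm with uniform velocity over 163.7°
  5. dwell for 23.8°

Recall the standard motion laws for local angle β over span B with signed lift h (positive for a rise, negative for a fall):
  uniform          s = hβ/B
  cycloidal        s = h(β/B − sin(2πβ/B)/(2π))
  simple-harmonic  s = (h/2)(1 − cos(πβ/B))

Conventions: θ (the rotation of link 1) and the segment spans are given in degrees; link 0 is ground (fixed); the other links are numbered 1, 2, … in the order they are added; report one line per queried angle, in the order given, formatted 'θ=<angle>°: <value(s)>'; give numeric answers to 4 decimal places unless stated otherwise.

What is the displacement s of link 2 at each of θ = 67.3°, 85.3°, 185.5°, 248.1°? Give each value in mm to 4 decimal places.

segment 1 (0° to 25.3°, cycloidal, h = 15) is passed completely: s = 0.0000 + (15) = 15.0000
θ = 67.3° falls in segment 2 (25.3° to 89.5°, simple-harmonic, h = 13): β = 67.3 − 25.3 = 42°, B = 64.2°; Δs = 13/2·(1 − cos(π·0.6542)) = 9.5272; s = 15.0000 + 9.5272 = 24.5272
θ = 85.3° falls in segment 2 (25.3° to 89.5°, simple-harmonic, h = 13): β = 85.3 − 25.3 = 60°, B = 64.2°; Δs = 13/2·(1 − cos(π·0.9346)) = 12.8632; s = 15.0000 + 12.8632 = 27.8632
segment 2 (25.3° to 89.5°, simple-harmonic, h = 13) is passed completely: s = 15.0000 + (13) = 28.0000
segment 3 (89.5° to 172.5°, dwell): s unchanged at 28.0000
θ = 185.5° falls in segment 4 (172.5° to 336.2°, uniform, h = -28): β = 185.5 − 172.5 = 13°, B = 163.7°; Δs = -28·13/163.7 = -2.2236; s = 28.0000 − 2.2236 = 25.7764
θ = 248.1° falls in segment 4 (172.5° to 336.2°, uniform, h = -28): β = 248.1 − 172.5 = 75.6°, B = 163.7°; Δs = -28·75.6/163.7 = -12.9310; s = 28.0000 − 12.9310 = 15.0690

θ=67.3°: 24.5272
θ=85.3°: 27.8632
θ=185.5°: 25.7764
θ=248.1°: 15.0690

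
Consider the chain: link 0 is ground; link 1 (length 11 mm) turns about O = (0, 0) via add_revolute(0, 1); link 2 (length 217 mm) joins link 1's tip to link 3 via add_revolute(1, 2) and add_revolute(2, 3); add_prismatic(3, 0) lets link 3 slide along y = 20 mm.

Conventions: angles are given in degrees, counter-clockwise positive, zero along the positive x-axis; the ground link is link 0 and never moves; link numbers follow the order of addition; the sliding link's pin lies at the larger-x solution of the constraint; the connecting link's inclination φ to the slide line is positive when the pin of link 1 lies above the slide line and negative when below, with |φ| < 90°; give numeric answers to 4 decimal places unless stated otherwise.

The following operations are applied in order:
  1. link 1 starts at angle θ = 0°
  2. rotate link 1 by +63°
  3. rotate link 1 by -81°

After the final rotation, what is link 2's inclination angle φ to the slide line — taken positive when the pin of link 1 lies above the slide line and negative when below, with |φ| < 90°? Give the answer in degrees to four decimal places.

geometry: r = 11 mm, L = 217 mm, e = 20 mm; θ starts at 0°
rotate link 1 by +63°: θ ← 0° +63° = 63°
rotate link 1 by -81°: θ ← 63° -81° = -18°
h = r sin θ − e = -3.399187 − 20 = -23.399187
sin φ = h / L = -23.399187 / 217 = -0.10783035
φ = arcsin(-0.10783035) = -6.190260°

-6.1903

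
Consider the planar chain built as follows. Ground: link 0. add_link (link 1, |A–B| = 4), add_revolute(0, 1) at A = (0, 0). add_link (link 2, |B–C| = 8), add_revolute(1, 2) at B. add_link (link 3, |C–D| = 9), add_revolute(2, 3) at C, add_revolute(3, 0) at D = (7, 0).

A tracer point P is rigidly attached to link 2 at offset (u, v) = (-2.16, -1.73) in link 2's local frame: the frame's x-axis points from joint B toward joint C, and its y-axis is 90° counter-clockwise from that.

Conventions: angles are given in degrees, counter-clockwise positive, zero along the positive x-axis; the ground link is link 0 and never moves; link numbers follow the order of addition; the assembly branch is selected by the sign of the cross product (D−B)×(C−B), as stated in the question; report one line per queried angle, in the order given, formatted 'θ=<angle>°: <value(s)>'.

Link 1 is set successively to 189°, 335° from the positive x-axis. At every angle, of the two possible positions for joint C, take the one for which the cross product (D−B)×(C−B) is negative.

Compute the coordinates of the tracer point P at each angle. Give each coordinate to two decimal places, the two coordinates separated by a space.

A=(0,0), D=(7.00,0)
θ=189°: B = A + 4.00·(cos189°, sin189°) = (-3.9508, -0.6257)
θ=189°: |BD| = 10.9686
θ=189°: circle(B,8.00) ∩ circle(D,9.00): a=4.7094, h=6.4670
θ=189°:   candidates: C₊=(0.3820,6.0994) cross=70.934; C₋=(1.1199,-6.8135) cross=-70.934
θ=189°:   branch - wants cross < 0 → take C=(1.1199,-6.8135) (cross=-70.934)
θ=189°: ex = (C−B)/|BC| = (0.6338,-0.7735); ey = (0.7735,0.6338)
θ=189°: P = B + -2.16·ex + -1.73·ey = (-6.6579,-0.0516)
θ=335°: B = A + 4.00·(cos335°, sin335°) = (3.6252, -1.6905)
θ=335°: |BD| = 3.7745
θ=335°: circle(B,8.00) ∩ circle(D,9.00): a=-0.3647, h=7.9917
θ=335°:   candidates: C₊=(-0.2801,5.2915) cross=30.165; C₋=(6.8784,-8.9992) cross=-30.165
θ=335°:   branch - wants cross < 0 → take C=(6.8784,-8.9992) (cross=-30.165)
θ=335°: ex = (C−B)/|BC| = (0.4066,-0.9136); ey = (0.9136,0.4066)
θ=335°: P = B + -2.16·ex + -1.73·ey = (1.1664,-0.4206)

θ=189°: -6.66 -0.05
θ=335°: 1.17 -0.42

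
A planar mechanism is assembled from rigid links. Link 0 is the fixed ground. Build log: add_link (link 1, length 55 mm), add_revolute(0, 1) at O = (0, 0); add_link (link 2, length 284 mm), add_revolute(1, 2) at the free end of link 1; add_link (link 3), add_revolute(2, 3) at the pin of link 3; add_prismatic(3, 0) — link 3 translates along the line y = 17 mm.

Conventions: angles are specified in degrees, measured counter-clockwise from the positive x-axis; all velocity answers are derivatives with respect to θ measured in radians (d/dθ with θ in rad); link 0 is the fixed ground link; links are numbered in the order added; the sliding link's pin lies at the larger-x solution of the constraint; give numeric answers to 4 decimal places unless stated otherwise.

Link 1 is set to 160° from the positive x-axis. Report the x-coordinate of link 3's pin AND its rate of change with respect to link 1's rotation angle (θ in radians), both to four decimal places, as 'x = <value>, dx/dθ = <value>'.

geometry: r = 55 mm, L = 284 mm, e = 17 mm
crank pin P = (r cos θ, r sin θ) = (-51.683094, 18.811108)
h = r sin θ − e = 18.811108 − 17 = 1.811108
x = r cos θ + √(L² − h²) = -51.683094 + 283.994225 = 232.311131
dx/dθ = −r sin θ − h·r cos θ/√(L² − h²) (θ in radians; h = 1.811108) = -18.481511

x = 232.3111, dx/dθ = -18.4815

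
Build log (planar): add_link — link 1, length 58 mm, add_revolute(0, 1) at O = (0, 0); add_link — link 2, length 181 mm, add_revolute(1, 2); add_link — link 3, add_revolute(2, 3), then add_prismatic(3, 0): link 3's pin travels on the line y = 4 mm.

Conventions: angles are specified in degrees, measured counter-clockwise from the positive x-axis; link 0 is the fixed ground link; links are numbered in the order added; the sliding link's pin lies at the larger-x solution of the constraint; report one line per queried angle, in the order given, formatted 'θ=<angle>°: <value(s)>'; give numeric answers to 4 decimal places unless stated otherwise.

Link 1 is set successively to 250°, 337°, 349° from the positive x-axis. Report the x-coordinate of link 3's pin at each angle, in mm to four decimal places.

geometry: r = 58 mm, L = 181 mm, e = 4 mm
θ=250°: crank pin P = (r cos θ, r sin θ) = (-19.837168, -54.502172)
θ=250°: h = r sin θ − e = -54.502172 − 4 = -58.502172
θ=250°: x = r cos θ + √(L² − h²) = -19.837168 + 171.284838 = 151.447670
θ=337°: crank pin P = (r cos θ, r sin θ) = (53.389282, -22.662405)
θ=337°: h = r sin θ − e = -22.662405 − 4 = -26.662405
θ=337°: x = r cos θ + √(L² − h²) = 53.389282 + 179.025462 = 232.414744
θ=349°: crank pin P = (r cos θ, r sin θ) = (56.934377, -11.066922)
θ=349°: h = r sin θ − e = -11.066922 − 4 = -15.066922
θ=349°: x = r cos θ + √(L² − h²) = 56.934377 + 180.371805 = 237.306181

θ=250°: 151.4477
θ=337°: 232.4147
θ=349°: 237.3062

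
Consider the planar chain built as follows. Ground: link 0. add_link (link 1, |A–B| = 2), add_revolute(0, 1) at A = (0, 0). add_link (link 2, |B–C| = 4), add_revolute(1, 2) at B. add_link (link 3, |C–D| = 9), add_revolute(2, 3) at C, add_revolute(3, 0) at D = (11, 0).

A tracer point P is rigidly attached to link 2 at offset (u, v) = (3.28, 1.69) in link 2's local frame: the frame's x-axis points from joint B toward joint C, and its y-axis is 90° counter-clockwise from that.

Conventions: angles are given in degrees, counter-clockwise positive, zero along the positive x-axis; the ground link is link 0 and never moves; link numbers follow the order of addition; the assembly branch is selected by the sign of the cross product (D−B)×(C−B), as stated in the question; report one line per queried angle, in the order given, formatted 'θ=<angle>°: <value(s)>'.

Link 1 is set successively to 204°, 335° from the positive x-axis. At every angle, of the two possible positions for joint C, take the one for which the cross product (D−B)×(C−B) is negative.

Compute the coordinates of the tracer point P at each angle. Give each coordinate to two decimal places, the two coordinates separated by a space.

A=(0,0), D=(11.00,0)
θ=204°: B = A + 2.00·(cos204°, sin204°) = (-1.8271, -0.8135)
θ=204°: |BD| = 12.8529
θ=204°: circle(B,4.00) ∩ circle(D,9.00): a=3.8978, h=0.8984
θ=204°:   candidates: C₊=(2.0060,0.3298) cross=11.547; C₋=(2.1198,-1.4634) cross=-11.547
θ=204°:   branch - wants cross < 0 → take C=(2.1198,-1.4634) (cross=-11.547)
θ=204°: ex = (C−B)/|BC| = (0.9867,-0.1625); ey = (0.1625,0.9867)
θ=204°: P = B + 3.28·ex + 1.69·ey = (1.6839,0.3212)
θ=335°: B = A + 2.00·(cos335°, sin335°) = (1.8126, -0.8452)
θ=335°: |BD| = 9.2262
θ=335°: circle(B,4.00) ∩ circle(D,9.00): a=1.0905, h=3.8485
θ=335°:   candidates: C₊=(2.5460,3.0870) cross=35.507; C₋=(3.2511,-4.5776) cross=-35.507
θ=335°:   branch - wants cross < 0 → take C=(3.2511,-4.5776) (cross=-35.507)
θ=335°: ex = (C−B)/|BC| = (0.3596,-0.9331); ey = (0.9331,0.3596)
θ=335°: P = B + 3.28·ex + 1.69·ey = (4.5691,-3.2980)

θ=204°: 1.68 0.32
θ=335°: 4.57 -3.30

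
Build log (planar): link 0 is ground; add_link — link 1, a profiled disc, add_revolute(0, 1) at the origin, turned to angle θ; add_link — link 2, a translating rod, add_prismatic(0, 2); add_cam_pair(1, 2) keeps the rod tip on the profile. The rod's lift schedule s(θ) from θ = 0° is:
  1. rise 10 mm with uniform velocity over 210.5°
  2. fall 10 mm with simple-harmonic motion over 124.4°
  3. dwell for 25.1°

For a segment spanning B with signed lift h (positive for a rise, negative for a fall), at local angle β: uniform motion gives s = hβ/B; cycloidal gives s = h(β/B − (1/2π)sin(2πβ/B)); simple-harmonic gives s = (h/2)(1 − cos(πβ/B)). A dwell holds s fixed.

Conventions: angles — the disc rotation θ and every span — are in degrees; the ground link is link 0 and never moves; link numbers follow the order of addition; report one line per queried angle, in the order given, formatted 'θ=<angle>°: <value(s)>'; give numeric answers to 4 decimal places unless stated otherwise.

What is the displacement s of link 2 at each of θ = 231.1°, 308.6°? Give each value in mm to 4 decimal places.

seg 1 [0°–210.5°] uniform, h=10: full span → s += 10 → s = 10.0000
seg 2 [210.5°–334.9°] simple-harmonic, h=-10: θ=231.1° here. β=20.6, B=124.4. -10/2·(1 − cos(π·0.1656)) = -0.6615 → s = 9.3385
seg 2 [210.5°–334.9°] simple-harmonic, h=-10: θ=308.6° here. β=98.1, B=124.4. -10/2·(1 − cos(π·0.7886)) = -8.9371 → s = 1.0629

θ=231.1°: 9.3385
θ=308.6°: 1.0629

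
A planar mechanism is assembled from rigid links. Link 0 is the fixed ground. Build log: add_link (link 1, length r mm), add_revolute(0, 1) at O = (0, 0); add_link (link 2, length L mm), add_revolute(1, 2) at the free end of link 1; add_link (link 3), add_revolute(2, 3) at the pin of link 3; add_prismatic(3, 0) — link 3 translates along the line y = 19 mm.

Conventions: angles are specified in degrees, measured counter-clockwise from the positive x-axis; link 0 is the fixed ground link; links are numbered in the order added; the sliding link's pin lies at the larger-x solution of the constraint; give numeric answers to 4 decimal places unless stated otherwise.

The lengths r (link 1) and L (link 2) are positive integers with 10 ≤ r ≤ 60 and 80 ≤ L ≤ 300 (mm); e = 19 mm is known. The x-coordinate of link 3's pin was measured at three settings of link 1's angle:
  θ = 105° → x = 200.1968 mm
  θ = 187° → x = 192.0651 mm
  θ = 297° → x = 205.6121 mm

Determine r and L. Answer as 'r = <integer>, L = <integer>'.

constraint per measurement: (x − r cos θ)² + (r sin θ − e)² = L²
subtracting the θ₁ and θ₂ equations cancels the r² and L² terms:
r = (x₁² − x₂²) / (2[(x₁cos θ₁ + e sin θ₁) − (x₂cos θ₂ + e sin θ₂)]) = 10.0001 → r = 10
L² = (x₁ − r cos θ₁)² + (r sin θ₁ − e)² = 41209.0018 → L = 203.0000 → L = 203
check at θ₃=297°: x = 205.6121 (printed 205.6121) ✓

r = 10, L = 203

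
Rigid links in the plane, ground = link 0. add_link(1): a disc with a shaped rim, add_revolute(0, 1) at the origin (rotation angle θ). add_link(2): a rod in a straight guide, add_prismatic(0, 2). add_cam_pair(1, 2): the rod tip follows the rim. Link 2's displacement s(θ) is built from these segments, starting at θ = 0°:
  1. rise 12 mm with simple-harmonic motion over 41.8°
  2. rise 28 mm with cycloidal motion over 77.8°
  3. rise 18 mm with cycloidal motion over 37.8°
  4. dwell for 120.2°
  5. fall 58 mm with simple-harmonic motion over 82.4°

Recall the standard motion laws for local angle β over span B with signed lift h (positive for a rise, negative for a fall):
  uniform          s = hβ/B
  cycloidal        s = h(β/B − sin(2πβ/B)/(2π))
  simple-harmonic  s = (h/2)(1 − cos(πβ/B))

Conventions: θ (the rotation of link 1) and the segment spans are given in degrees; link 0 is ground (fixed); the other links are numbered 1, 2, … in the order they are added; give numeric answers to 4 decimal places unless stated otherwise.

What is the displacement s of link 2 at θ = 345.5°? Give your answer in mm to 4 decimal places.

segment 1 (0° to 41.8°, simple-harmonic, h = 12) is passed completely: s = 0.0000 + (12) = 12.0000
segment 2 (41.8° to 119.6°, cycloidal, h = 28) is passed completely: s = 12.0000 + (28) = 40.0000
segment 3 (119.6° to 157.4°, cycloidal, h = 18) is passed completely: s = 40.0000 + (18) = 58.0000
segment 4 (157.4° to 277.6°, dwell): s unchanged at 58.0000
θ = 345.5° falls in segment 5 (277.6° to 360°, simple-harmonic, h = -58): β = 345.5 − 277.6 = 67.9°, B = 82.4°; Δs = -58/2·(1 − cos(π·0.8240)) = -53.6802; s = 58.0000 − 53.6802 = 4.3198

4.3198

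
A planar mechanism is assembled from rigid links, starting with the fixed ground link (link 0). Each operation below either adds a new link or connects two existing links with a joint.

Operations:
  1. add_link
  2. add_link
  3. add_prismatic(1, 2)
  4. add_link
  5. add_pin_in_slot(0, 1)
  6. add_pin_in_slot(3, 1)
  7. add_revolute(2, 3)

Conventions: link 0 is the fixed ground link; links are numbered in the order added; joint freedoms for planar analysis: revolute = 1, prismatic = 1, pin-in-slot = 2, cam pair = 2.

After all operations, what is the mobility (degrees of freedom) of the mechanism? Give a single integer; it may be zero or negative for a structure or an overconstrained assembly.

ground; <1,0,0>
#1 <2,0,0>
#2 <3,0,0>
P:1↔2 J1 <3,1,0>
#3 <4,1,0>
PS:0↔1 J2 <4,1,1>
PS:3↔1 J2 <4,1,2>
R:2↔3 J1 <4,2,2>
3×3 − 2×2 − 1×2 = 3

M = 3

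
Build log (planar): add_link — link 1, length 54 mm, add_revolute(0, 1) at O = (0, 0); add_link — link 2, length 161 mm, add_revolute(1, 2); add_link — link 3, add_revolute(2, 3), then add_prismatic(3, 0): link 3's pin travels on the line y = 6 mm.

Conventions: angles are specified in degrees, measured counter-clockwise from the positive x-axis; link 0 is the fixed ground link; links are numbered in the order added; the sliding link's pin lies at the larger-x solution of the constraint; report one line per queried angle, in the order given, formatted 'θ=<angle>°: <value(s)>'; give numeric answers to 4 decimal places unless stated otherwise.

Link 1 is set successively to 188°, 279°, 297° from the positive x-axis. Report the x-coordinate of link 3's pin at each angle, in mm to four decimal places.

geometry: r = 54 mm, L = 161 mm, e = 6 mm
θ=188°: crank pin P = (r cos θ, r sin θ) = (-53.474476, -7.515347)
θ=188°: h = r sin θ − e = -7.515347 − 6 = -13.515347
θ=188°: x = r cos θ + √(L² − h²) = -53.474476 + 160.431716 = 106.957240
θ=279°: crank pin P = (r cos θ, r sin θ) = (8.447461, -53.335170)
θ=279°: h = r sin θ − e = -53.335170 − 6 = -59.335170
θ=279°: x = r cos θ + √(L² − h²) = 8.447461 + 149.667423 = 158.114884
θ=297°: crank pin P = (r cos θ, r sin θ) = (24.515487, -48.114352)
θ=297°: h = r sin θ − e = -48.114352 − 6 = -54.114352
θ=297°: x = r cos θ + √(L² − h²) = 24.515487 + 151.633231 = 176.148718

θ=188°: 106.9572
θ=279°: 158.1149
θ=297°: 176.1487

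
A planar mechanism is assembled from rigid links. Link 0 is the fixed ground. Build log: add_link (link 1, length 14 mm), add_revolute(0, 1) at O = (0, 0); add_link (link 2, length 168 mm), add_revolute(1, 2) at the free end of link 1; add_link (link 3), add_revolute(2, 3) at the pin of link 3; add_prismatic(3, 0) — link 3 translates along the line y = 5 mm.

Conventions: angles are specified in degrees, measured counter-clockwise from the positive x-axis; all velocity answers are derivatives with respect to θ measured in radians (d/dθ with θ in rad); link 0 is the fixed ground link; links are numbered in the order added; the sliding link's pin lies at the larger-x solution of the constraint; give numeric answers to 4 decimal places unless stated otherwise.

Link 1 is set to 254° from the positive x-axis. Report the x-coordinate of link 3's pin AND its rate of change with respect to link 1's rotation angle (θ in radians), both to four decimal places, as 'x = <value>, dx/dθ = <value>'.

geometry: r = 14 mm, L = 168 mm, e = 5 mm
crank pin P = (r cos θ, r sin θ) = (-3.858923, -13.457664)
h = r sin θ − e = -13.457664 − 5 = -18.457664
x = r cos θ + √(L² − h²) = -3.858923 + 166.982977 = 163.124054
dx/dθ = −r sin θ − h·r cos θ/√(L² − h²) (θ in radians; h = -18.457664) = 13.031113

x = 163.1241, dx/dθ = 13.0311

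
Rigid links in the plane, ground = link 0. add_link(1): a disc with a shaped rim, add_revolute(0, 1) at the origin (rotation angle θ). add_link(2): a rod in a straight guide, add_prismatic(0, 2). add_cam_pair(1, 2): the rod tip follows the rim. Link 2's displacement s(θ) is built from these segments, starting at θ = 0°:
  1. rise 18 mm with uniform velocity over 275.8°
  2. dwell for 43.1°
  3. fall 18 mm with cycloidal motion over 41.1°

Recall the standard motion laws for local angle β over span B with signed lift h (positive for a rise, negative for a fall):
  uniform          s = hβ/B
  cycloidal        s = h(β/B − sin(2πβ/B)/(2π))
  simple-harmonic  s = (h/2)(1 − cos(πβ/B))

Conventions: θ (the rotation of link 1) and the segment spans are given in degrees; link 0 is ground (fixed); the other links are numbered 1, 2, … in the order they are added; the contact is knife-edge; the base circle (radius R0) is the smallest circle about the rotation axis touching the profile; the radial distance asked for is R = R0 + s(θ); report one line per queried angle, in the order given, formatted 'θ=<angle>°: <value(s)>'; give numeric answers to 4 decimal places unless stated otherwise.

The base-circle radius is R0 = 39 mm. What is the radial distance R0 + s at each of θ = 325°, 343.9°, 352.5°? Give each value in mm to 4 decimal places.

segment 1 (0° to 275.8°, uniform, h = 18) is passed completely: s = 0.0000 + (18) = 18.0000
segment 2 (275.8° to 318.9°, dwell): s unchanged at 18.0000
θ = 325° falls in segment 3 (318.9° to 360°, cycloidal, h = -18): β = 325 − 318.9 = 6.1°, B = 41.1°; Δs = -18·(0.1484 − sin(2π·0.1484)/(2π)) = -0.3707; s = 18.0000 − 0.3707 = 17.6293
θ = 343.9° falls in segment 3 (318.9° to 360°, cycloidal, h = -18): β = 343.9 − 318.9 = 25°, B = 41.1°; Δs = -18·(0.6083 − sin(2π·0.6083)/(2π)) = -12.7509; s = 18.0000 − 12.7509 = 5.2491
θ = 352.5° falls in segment 3 (318.9° to 360°, cycloidal, h = -18): β = 352.5 − 318.9 = 33.6°, B = 41.1°; Δs = -18·(0.8175 − sin(2π·0.8175)/(2π)) = -17.3262; s = 18.0000 − 17.3262 = 0.6738
θ=325°: R = R0 + s = 39 + 17.6293 = 56.6293
θ=343.9°: R = R0 + s = 39 + 5.2491 = 44.2491
θ=352.5°: R = R0 + s = 39 + 0.6738 = 39.6738

θ=325°: 56.6293
θ=343.9°: 44.2491
θ=352.5°: 39.6738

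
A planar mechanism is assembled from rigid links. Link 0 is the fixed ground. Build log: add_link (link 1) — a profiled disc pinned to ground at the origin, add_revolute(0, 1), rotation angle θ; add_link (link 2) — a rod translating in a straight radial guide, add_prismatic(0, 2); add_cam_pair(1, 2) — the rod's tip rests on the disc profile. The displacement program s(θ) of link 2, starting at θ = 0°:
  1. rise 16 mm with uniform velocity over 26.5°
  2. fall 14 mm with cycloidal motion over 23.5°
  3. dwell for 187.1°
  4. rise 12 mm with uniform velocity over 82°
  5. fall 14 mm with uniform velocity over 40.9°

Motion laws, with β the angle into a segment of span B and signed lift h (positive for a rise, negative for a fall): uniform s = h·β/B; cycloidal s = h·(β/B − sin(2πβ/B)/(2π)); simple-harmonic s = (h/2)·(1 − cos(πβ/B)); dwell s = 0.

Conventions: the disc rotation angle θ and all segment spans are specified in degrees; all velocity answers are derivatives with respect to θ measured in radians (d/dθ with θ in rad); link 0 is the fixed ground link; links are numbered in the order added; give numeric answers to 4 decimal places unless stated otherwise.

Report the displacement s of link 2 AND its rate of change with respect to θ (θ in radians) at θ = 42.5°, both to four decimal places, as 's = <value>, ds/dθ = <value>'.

seg 1 [0°–26.5°] uniform, h=16: full span → s += 16 → s = 16.0000
seg 2 [26.5°–50°] cycloidal, h=-14: θ=42.5° here. β=16, B=23.5. -14·(0.6809 − sin(2π·0.6809)/(2π)) = -11.5531 → s = 4.4469
velocity in seg [26.5°–50°] (cycloidal), θ in radians: β = 16° = 0.2793 rad, B = 23.5° = 0.4102 rad; ds/dθ = (h/B)(1 − cos(2πβ/B)) = ((-14)/0.4102)(1 − cos(2π·0.6809)) = -48.501698 mm/rad

s = 4.4469, ds/dθ = -48.5017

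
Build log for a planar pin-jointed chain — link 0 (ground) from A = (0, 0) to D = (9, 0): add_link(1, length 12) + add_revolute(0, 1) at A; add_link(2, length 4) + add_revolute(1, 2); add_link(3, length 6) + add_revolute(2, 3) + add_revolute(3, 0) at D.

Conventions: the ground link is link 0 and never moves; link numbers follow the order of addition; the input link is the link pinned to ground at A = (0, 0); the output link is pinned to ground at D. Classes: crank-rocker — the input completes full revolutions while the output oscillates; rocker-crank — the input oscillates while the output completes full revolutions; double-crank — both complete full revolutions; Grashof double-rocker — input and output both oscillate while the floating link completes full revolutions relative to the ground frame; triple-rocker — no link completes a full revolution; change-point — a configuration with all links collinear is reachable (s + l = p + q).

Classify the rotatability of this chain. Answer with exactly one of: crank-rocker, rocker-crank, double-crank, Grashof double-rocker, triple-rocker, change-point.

lengths: ground=9, input=12, coupler=4, output=6
sorted: s=4 (shortest), l=12 (longest), p+q=15
s + l = 16 vs p + q = 15
s + l > p + q → non-Grashof → no link fully rotates → triple-rocker

triple-rocker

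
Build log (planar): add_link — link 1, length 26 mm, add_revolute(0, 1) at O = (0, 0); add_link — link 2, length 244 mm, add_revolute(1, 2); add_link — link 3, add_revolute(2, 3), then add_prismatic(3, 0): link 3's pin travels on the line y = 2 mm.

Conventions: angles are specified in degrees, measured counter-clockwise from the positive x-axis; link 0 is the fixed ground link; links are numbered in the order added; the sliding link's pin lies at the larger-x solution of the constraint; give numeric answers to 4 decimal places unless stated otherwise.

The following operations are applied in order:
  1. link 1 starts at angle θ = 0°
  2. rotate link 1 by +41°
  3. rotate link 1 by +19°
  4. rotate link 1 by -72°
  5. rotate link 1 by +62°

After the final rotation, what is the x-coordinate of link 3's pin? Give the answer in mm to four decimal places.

geometry: r = 26 mm, L = 244 mm, e = 2 mm; θ starts at 0°
rotate link 1 by +41°: θ ← 0° +41° = 41°
rotate link 1 by +19°: θ ← 41° +19° = 60°
rotate link 1 by -72°: θ ← 60° -72° = -12°
rotate link 1 by +62°: θ ← -12° +62° = 50°
crank pin P = (r cos θ, r sin θ) = (16.712478, 19.917156)
h = r sin θ − e = 19.917156 − 2 = 17.917156
x = r cos θ + √(L² − h²) = 16.712478 + 243.341274 = 260.053752

260.0538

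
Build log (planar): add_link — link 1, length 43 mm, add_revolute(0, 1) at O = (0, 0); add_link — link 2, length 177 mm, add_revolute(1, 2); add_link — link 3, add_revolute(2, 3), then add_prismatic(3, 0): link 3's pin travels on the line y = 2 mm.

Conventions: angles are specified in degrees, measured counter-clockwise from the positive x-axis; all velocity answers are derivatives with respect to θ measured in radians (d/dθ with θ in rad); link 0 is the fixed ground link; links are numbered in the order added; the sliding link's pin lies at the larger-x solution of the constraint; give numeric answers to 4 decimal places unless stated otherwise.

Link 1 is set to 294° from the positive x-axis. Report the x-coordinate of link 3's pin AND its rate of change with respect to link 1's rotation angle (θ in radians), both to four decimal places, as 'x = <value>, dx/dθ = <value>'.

geometry: r = 43 mm, L = 177 mm, e = 2 mm
crank pin P = (r cos θ, r sin θ) = (17.489676, -39.282455)
h = r sin θ − e = -39.282455 − 2 = -41.282455
x = r cos θ + √(L² − h²) = 17.489676 + 172.118444 = 189.608120
dx/dθ = −r sin θ − h·r cos θ/√(L² − h²) (θ in radians; h = -41.282455) = 43.477338

x = 189.6081, dx/dθ = 43.4773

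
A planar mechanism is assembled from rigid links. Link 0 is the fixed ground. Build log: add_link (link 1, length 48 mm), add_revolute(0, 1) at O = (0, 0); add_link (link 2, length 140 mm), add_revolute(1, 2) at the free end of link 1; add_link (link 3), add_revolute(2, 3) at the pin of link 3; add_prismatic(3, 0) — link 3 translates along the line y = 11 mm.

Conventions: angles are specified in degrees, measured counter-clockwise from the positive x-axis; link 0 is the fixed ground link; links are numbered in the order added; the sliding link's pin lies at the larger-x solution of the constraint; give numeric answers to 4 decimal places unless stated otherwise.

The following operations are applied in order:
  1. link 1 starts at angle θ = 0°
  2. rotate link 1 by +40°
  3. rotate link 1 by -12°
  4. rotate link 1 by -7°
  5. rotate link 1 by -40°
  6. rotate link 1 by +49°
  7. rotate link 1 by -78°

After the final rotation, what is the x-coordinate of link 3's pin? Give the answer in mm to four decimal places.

geometry: r = 48 mm, L = 140 mm, e = 11 mm; θ starts at 0°
rotate link 1 by +40°: θ ← 0° +40° = 40°
rotate link 1 by -12°: θ ← 40° -12° = 28°
rotate link 1 by -7°: θ ← 28° -7° = 21°
rotate link 1 by -40°: θ ← 21° -40° = -19°
rotate link 1 by +49°: θ ← -19° +49° = 30°
rotate link 1 by -78°: θ ← 30° -78° = -48°
crank pin P = (r cos θ, r sin θ) = (32.118269, -35.670952)
h = r sin θ − e = -35.670952 − 11 = -46.670952
x = r cos θ + √(L² − h²) = 32.118269 + 131.991751 = 164.110020

164.1100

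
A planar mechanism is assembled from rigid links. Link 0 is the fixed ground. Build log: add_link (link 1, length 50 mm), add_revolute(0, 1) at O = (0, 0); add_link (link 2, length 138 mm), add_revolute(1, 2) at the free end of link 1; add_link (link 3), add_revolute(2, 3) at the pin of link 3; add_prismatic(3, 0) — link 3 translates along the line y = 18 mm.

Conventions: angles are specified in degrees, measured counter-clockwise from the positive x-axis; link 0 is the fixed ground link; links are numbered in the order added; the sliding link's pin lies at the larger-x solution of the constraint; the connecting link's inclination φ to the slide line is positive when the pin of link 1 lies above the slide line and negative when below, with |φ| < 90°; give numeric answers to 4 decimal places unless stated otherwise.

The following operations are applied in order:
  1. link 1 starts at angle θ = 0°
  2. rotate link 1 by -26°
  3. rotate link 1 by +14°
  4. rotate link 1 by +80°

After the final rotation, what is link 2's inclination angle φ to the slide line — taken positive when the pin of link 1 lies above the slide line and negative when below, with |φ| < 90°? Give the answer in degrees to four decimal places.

geometry: r = 50 mm, L = 138 mm, e = 18 mm; θ starts at 0°
rotate link 1 by -26°: θ ← 0° -26° = -26°
rotate link 1 by +14°: θ ← -26° +14° = -12°
rotate link 1 by +80°: θ ← -12° +80° = 68°
h = r sin θ − e = 46.359193 − 18 = 28.359193
sin φ = h / L = 28.359193 / 138 = 0.20550140
φ = arcsin(0.20550140) = 11.858852°

11.8589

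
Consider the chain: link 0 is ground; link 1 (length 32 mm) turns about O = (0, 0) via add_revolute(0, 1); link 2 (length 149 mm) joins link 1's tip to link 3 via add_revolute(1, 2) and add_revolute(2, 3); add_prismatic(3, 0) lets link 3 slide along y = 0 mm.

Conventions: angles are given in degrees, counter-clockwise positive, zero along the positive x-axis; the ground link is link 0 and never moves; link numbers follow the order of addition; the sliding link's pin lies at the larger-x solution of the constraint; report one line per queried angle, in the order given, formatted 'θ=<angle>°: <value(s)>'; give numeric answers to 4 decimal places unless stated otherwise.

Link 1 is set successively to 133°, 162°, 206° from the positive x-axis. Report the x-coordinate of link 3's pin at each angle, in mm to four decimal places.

geometry: r = 32 mm, L = 149 mm, e = 0 mm
θ=133°: crank pin P = (r cos θ, r sin θ) = (-21.823948, 23.403318)
θ=133°: h = r sin θ − e = 23.403318 − 0 = 23.403318
θ=133°: x = r cos θ + √(L² − h²) = -21.823948 + 147.150551 = 125.326604
θ=162°: crank pin P = (r cos θ, r sin θ) = (-30.433809, 9.888544)
θ=162°: h = r sin θ − e = 9.888544 − 0 = 9.888544
θ=162°: x = r cos θ + √(L² − h²) = -30.433809 + 148.671506 = 118.237697
θ=206°: crank pin P = (r cos θ, r sin θ) = (-28.761409, -14.027877)
θ=206°: h = r sin θ − e = -14.027877 − 0 = -14.027877
θ=206°: x = r cos θ + √(L² − h²) = -28.761409 + 148.338190 = 119.576781

θ=133°: 125.3266
θ=162°: 118.2377
θ=206°: 119.5768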